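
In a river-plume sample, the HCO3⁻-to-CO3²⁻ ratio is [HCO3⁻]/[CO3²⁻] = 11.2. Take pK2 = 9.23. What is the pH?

pH = 8.18

From K2 = [H⁺][CO3²⁻]/[HCO3⁻]:  pH = pK2 − log₁₀([HCO3⁻]/[CO3²⁻])
log₁₀(11.2) = +1.049
pH = 9.23 − (+1.049) = 8.18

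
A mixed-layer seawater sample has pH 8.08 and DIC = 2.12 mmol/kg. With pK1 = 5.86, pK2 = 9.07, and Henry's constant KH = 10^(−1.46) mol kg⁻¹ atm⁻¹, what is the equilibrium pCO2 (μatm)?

pCO2 = 332 μatm

α₀ = 1 / (1 + K1/[H⁺] + K1K2/[H⁺]²) = 1 / (1 + 10^+2.22 + 10^+1.23)
   = 1 / (1 + 165.96 + 16.982) = 1/183.94 = 0.005437
[CO2*] = α₀ × DIC = 0.005437 × 2.12 = 0.01153 mmol/kg = 11.53 μmol/kg
pCO2 = [CO2*]/KH = 1.153×10^-5 / 3.467×10^-2 = 332 μatm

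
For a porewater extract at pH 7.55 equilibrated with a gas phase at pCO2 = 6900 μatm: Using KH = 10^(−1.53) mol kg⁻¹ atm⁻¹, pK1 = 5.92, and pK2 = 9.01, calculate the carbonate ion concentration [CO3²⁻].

[CO2*] = KH · pCO2 = 10^(−1.53) × 6900×10^-6 = 2.036×10^-4 mol/kg
α₀ = 1/(1 + K1/[H⁺] + K1K2/[H⁺]²) = 1/(1 + 10^+1.63 + 10^+0.17) = 0.02215
DIC = [CO2*]/α₀ = 2.036×10^-4 / 0.02215 = 9.191 mmol/kg
[CO3²⁻] = α₂·DIC; α₂ = 0.03277, so [CO3²⁻] = 0.03277 × 9.191 = 0.301 mmol/kg

[CO3²⁻] = 0.301 mmol/kg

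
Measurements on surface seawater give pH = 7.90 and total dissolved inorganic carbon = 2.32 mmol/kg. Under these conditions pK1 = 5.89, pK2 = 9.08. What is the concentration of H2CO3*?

α₀ = 1 / (1 + K1/[H⁺] + K1K2/[H⁺]²) = 1 / (1 + 10^+2.01 + 10^+0.83)
   = 1 / (1 + 102.33 + 6.7608) = 1/110.09 = 0.009083
[CO2*] = α₀ × DIC = 0.009083 × 2.32 = 0.0211 mmol/kg

[CO2*] = 0.0211 mmol/kg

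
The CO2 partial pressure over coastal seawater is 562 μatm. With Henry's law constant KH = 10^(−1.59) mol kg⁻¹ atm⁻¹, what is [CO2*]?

[CO2*] = 14.4 μmol/kg

KH = 10^(−1.59) = 2.570×10^-2 mol kg⁻¹ atm⁻¹
[CO2*] = KH · pCO2 = 2.570×10^-2 × 562×10^-6 atm = 1.44×10^-5 mol/kg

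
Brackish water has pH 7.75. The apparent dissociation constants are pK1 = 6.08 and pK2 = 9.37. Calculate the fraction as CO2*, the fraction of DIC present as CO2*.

α₀ = 0.0205

α₀ = 1 / (1 + K1/[H⁺] + K1K2/[H⁺]²) = 1 / (1 + 10^+1.67 + 10^+0.05)
   = 1 / (1 + 46.774 + 1.1220) = 1/48.896 = 0.02045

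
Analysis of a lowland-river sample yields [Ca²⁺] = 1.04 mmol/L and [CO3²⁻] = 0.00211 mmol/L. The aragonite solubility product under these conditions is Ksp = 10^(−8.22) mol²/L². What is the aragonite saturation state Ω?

Ksp = 10^(−8.22) = 6.026×10^-9
Ω = [Ca²⁺][CO3²⁻]/Ksp = (1.04×10^-3)(0.00211×10^-3) / 6.026×10^-9 = 0.364

Ω = 0.364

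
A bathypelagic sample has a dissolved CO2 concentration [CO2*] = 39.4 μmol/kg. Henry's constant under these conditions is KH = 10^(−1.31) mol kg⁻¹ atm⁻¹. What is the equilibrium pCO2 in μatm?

KH = 10^(−1.31) = 4.898×10^-2 mol kg⁻¹ atm⁻¹
pCO2 = [CO2*]/KH = 39.4×10^-6 / 4.898×10^-2 = 8.04×10^-4 atm = 804 μatm

pCO2 = 804 μatm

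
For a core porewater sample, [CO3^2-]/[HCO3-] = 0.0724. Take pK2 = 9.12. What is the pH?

pH = 7.98

From K2 = [H⁺][CO3^2-]/[HCO3-]:  pH = pK2 + log₁₀([CO3^2-]/[HCO3-])
log₁₀(0.0724) = -1.140
pH = 9.12 + (-1.140) = 7.98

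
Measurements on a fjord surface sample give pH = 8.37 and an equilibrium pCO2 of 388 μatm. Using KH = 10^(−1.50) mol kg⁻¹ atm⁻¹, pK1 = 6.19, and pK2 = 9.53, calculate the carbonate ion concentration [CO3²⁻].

[CO3²⁻] = 0.128 mmol/kg

[CO2*] = KH · pCO2 = 10^(−1.50) × 388×10^-6 = 1.227×10^-5 mol/kg
α₀ = 1/(1 + K1/[H⁺] + K1K2/[H⁺]²) = 1/(1 + 10^+2.18 + 10^+1.02) = 0.006141
DIC = [CO2*]/α₀ = 1.227×10^-5 / 0.006141 = 1.998 mmol/kg
[CO3²⁻] = α₂·DIC; α₂ = 0.06431, so [CO3²⁻] = 0.06431 × 1.998 = 0.128 mmol/kg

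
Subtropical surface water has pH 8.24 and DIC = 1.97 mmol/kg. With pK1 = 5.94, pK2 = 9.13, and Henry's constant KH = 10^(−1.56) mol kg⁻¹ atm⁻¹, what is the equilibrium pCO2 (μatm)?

α₀ = 1 / (1 + K1/[H⁺] + K1K2/[H⁺]²) = 1 / (1 + 10^+2.30 + 10^+1.41)
   = 1 / (1 + 199.53 + 25.704) = 1/226.23 = 0.004420
[CO2*] = α₀ × DIC = 0.004420 × 1.97 = 0.008708 mmol/kg = 8.708 μmol/kg
pCO2 = [CO2*]/KH = 8.708×10^-6 / 2.754×10^-2 = 316 μatm

pCO2 = 316 μatm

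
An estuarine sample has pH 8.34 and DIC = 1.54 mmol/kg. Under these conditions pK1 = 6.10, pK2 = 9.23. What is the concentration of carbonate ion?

[CO3²⁻] = 0.175 mmol/kg

α₂ = 1 / (1 + [H⁺]/K2 + [H⁺]²/(K1K2)) = 1 / (1 + 10^+0.89 + 10^-1.35)
   = 1 / (1 + 7.7625 + 0.044668) = 1/8.8071 = 0.1135
[CO3²⁻] = α₂ × DIC = 0.1135 × 1.54 = 0.175 mmol/kg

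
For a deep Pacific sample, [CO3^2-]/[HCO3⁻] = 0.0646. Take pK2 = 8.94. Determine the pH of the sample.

pH = 7.75

From K2 = [H⁺][CO3^2-]/[HCO3⁻]:  pH = pK2 + log₁₀([CO3^2-]/[HCO3⁻])
log₁₀(0.0646) = -1.190
pH = 8.94 + (-1.190) = 7.75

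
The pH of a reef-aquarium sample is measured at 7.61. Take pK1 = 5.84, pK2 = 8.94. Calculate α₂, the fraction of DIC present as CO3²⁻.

α₂ = 0.0440

α₂ = 1 / (1 + [H⁺]/K2 + [H⁺]²/(K1K2)) = 1 / (1 + 10^+1.33 + 10^-0.44)
   = 1 / (1 + 21.380 + 0.36308) = 1/22.743 = 0.04397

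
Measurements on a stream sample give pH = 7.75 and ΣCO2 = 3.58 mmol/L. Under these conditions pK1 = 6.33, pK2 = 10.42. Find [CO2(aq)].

[CO2*] = 0.131 mmol/L

α₀ = 1 / (1 + K1/[H⁺] + K1K2/[H⁺]²) = 1 / (1 + 10^+1.42 + 10^-1.25)
   = 1 / (1 + 26.303 + 0.056234) = 1/27.359 = 0.03655
[CO2*] = α₀ × DIC = 0.03655 × 3.58 = 0.131 mmol/L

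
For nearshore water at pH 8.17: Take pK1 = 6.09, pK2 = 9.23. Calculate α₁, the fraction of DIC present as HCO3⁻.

α₁ = 0.913

α₁ = 1 / (1 + [H⁺]/K1 + K2/[H⁺]) = 1 / (1 + 10^-2.08 + 10^-1.06)
   = 1 / (1 + 0.0083176 + 0.087096) = 1/1.0954 = 0.9129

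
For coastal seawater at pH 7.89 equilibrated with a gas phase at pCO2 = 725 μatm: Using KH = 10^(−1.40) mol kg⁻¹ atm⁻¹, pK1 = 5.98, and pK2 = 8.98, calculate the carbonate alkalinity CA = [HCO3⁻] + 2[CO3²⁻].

CA = 2.73 mmol/kg

[CO2*] = KH · pCO2 = 10^(−1.40) × 725×10^-6 = 2.886×10^-5 mol/kg
α₀ = 1/(1 + K1/[H⁺] + K1K2/[H⁺]²) = 1/(1 + 10^+1.91 + 10^+0.82) = 0.01125
DIC = [CO2*]/α₀ = 2.886×10^-5 / 0.01125 = 2.566 mmol/kg
CA = (α₁ + 2α₂)·DIC = (0.9144 + 2×0.07433) × 2.566 = 2.73 mmol/kg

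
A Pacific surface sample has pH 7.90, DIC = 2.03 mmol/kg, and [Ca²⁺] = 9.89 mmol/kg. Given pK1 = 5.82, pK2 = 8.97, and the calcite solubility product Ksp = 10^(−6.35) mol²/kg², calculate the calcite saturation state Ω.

Ω = 3.50

α₂ = 1 / (1 + [H⁺]/K2 + [H⁺]²/(K1K2)) = 1 / (1 + 10^+1.07 + 10^-1.01)
   = 1 / (1 + 11.749 + 0.097724) = 1/12.847 = 0.07784
[CO3²⁻] = α₂ × DIC = 0.07784 × 2.03 = 0.1580 mmol/kg
Ksp = 10^(−6.35) = 4.467×10^-7
Ω = [Ca²⁺][CO3²⁻]/Ksp = (9.89×10^-3)(1.580×10^-4) / 4.467×10^-7 = 3.50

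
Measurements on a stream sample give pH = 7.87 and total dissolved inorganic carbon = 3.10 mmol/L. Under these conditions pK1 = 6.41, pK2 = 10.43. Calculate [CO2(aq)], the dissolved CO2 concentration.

α₀ = 1 / (1 + K1/[H⁺] + K1K2/[H⁺]²) = 1 / (1 + 10^+1.46 + 10^-1.10)
   = 1 / (1 + 28.840 + 0.079433) = 1/29.920 = 0.03342
[CO2*] = α₀ × DIC = 0.03342 × 3.10 = 0.104 mmol/L

[CO2*] = 0.104 mmol/L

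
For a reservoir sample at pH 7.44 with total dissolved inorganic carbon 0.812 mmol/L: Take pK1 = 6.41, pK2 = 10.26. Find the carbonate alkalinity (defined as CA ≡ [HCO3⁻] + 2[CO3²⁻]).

CA = 0.744 mmol/L

CA = [HCO3⁻] + 2[CO3²⁻] = (α₁ + 2α₂)·DIC
At pH 7.44: [H⁺]/K1 = 10^-1.03 = 0.093325, K2/[H⁺] = 10^-2.82 = 0.0015136
α₁ = 1/(1 + 0.093325 + 0.0015136) = 1/1.0948 = 0.9134; α₂ = α₁·K2/[H⁺] = 0.001382
α₁ + 2α₂ = 0.9161
CA = 0.9161 × 0.812 = 0.744 mmol/L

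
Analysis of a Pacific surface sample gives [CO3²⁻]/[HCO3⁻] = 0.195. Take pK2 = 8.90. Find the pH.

pH = 8.19

From K2 = [H⁺][CO3²⁻]/[HCO3⁻]:  pH = pK2 + log₁₀([CO3²⁻]/[HCO3⁻])
log₁₀(0.195) = -0.710
pH = 8.90 + (-0.710) = 8.19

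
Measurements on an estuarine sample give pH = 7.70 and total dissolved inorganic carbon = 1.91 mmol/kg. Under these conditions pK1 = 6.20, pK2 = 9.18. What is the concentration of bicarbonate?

α₁ = 1 / (1 + [H⁺]/K1 + K2/[H⁺]) = 1 / (1 + 10^-1.50 + 10^-1.48)
   = 1 / (1 + 0.031623 + 0.033113) = 1/1.0647 = 0.9392
[HCO3⁻] = α₁ × DIC = 0.9392 × 1.91 = 1.79 mmol/kg

[HCO3⁻] = 1.79 mmol/kg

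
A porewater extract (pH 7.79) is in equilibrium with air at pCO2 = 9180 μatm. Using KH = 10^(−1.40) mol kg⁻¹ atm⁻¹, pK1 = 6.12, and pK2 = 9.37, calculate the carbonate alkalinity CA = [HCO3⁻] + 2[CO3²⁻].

[CO2*] = KH · pCO2 = 10^(−1.40) × 9180×10^-6 = 3.655×10^-4 mol/kg
α₀ = 1/(1 + K1/[H⁺] + K1K2/[H⁺]²) = 1/(1 + 10^+1.67 + 10^+0.09) = 0.02041
DIC = [CO2*]/α₀ = 3.655×10^-4 / 0.02041 = 17.91 mmol/kg
CA = (α₁ + 2α₂)·DIC = (0.9545 + 2×0.02511) × 17.91 = 18.0 mmol/kg

CA = 18.0 mmol/kg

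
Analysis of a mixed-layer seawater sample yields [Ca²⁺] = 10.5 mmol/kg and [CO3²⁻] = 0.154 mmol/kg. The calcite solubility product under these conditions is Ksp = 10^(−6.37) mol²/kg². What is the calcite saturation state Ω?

Ksp = 10^(−6.37) = 4.266×10^-7
Ω = [Ca²⁺][CO3²⁻]/Ksp = (10.5×10^-3)(0.154×10^-3) / 4.266×10^-7 = 3.79

Ω = 3.79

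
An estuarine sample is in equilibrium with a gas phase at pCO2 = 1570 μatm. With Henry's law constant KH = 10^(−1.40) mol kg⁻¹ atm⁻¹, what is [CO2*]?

[CO2*] = 62.5 μmol/kg

KH = 10^(−1.40) = 3.981×10^-2 mol kg⁻¹ atm⁻¹
[CO2*] = KH · pCO2 = 3.981×10^-2 × 1570×10^-6 atm = 6.25×10^-5 mol/kg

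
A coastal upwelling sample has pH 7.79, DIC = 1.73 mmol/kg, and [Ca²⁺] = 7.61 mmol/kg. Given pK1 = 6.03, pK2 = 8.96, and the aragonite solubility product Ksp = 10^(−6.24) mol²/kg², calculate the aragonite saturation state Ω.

α₂ = 1 / (1 + [H⁺]/K2 + [H⁺]²/(K1K2)) = 1 / (1 + 10^+1.17 + 10^-0.59)
   = 1 / (1 + 14.791 + 0.25704) = 1/16.048 = 0.06231
[CO3²⁻] = α₂ × DIC = 0.06231 × 1.73 = 0.1078 mmol/kg
Ksp = 10^(−6.24) = 5.754×10^-7
Ω = [Ca²⁺][CO3²⁻]/Ksp = (7.61×10^-3)(1.078×10^-4) / 5.754×10^-7 = 1.43

Ω = 1.43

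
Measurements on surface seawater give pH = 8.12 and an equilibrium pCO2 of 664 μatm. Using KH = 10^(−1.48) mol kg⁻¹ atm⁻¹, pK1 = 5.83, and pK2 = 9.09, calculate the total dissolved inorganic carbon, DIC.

DIC = 4.77 mmol/kg

[CO2*] = KH · pCO2 = 10^(−1.48) × 664×10^-6 = 2.199×10^-5 mol/kg
α₀ = 1/(1 + K1/[H⁺] + K1K2/[H⁺]²) = 1/(1 + 10^+2.29 + 10^+1.32) = 0.004611
DIC = [CO2*]/α₀ = 2.199×10^-5 / 0.004611 = 4.77 mmol/kg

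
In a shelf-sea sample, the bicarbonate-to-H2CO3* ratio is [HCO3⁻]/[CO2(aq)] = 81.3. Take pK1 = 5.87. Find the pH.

pH = 7.78

From K1 = [H⁺][HCO3⁻]/[CO2(aq)]:  pH = pK1 + log₁₀([HCO3⁻]/[CO2(aq)])
log₁₀(81.3) = +1.910
pH = 5.87 + (+1.910) = 7.78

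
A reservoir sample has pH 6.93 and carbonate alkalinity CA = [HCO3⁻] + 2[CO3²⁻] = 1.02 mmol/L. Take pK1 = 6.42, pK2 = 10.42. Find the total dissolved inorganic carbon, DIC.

CA = [HCO3⁻] + 2[CO3²⁻] = (α₁ + 2α₂)·DIC
At pH 6.93: [H⁺]/K1 = 10^-0.51 = 0.30903, K2/[H⁺] = 10^-3.49 = 0.00032359
α₁ = 1/(1 + 0.30903 + 0.00032359) = 1/1.3094 = 0.7637; α₂ = α₁·K2/[H⁺] = 0.0002471
α₁ + 2α₂ = 0.7642
DIC = CA / (α₁ + 2α₂) = 1.02 / 0.7642 = 1.33 mmol/L

DIC = 1.33 mmol/L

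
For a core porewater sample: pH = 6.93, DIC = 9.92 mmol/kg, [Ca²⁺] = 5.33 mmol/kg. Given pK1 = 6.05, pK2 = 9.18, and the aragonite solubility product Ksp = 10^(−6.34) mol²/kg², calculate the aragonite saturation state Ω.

Ω = 0.572

α₂ = 1 / (1 + [H⁺]/K2 + [H⁺]²/(K1K2)) = 1 / (1 + 10^+2.25 + 10^+1.37)
   = 1 / (1 + 177.83 + 23.442) = 1/202.27 = 0.004944
[CO3²⁻] = α₂ × DIC = 0.004944 × 9.92 = 0.04904 mmol/kg
Ksp = 10^(−6.34) = 4.571×10^-7
Ω = [Ca²⁺][CO3²⁻]/Ksp = (5.33×10^-3)(4.904×10^-5) / 4.571×10^-7 = 0.572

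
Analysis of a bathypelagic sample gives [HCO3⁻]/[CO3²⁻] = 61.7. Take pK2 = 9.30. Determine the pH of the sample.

From K2 = [H⁺][CO3²⁻]/[HCO3⁻]:  pH = pK2 − log₁₀([HCO3⁻]/[CO3²⁻])
log₁₀(61.7) = +1.790
pH = 9.30 − (+1.790) = 7.51

pH = 7.51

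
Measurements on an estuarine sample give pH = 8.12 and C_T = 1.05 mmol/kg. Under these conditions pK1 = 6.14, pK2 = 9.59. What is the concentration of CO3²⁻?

α₂ = 1 / (1 + [H⁺]/K2 + [H⁺]²/(K1K2)) = 1 / (1 + 10^+1.47 + 10^-0.51)
   = 1 / (1 + 29.512 + 0.30903) = 1/30.821 = 0.03245
[CO3²⁻] = α₂ × DIC = 0.03245 × 1.05 = 0.0341 mmol/kg

[CO3²⁻] = 0.0341 mmol/kg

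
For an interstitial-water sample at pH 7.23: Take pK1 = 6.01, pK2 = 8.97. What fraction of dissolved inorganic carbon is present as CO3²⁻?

α₂ = 1 / (1 + [H⁺]/K2 + [H⁺]²/(K1K2)) = 1 / (1 + 10^+1.74 + 10^+0.52)
   = 1 / (1 + 54.954 + 3.3113) = 1/59.265 = 0.01687

α₂ = 0.0169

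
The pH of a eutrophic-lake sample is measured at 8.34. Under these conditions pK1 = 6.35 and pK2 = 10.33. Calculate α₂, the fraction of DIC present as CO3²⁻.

α₂ = 0.0100

α₂ = 1 / (1 + [H⁺]/K2 + [H⁺]²/(K1K2)) = 1 / (1 + 10^+1.99 + 10^+0.00)
   = 1 / (1 + 97.724 + 1.0000) = 1/99.724 = 0.01003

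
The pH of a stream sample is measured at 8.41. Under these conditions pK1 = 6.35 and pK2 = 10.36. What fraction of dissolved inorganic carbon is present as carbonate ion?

α₂ = 1 / (1 + [H⁺]/K2 + [H⁺]²/(K1K2)) = 1 / (1 + 10^+1.95 + 10^-0.11)
   = 1 / (1 + 89.125 + 0.77625) = 1/90.901 = 0.01100

α₂ = 0.0110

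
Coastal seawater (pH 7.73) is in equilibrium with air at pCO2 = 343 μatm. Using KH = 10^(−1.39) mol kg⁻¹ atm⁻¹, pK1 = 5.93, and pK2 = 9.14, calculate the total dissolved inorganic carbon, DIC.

DIC = 0.930 mmol/kg

[CO2*] = KH · pCO2 = 10^(−1.39) × 343×10^-6 = 1.397×10^-5 mol/kg
α₀ = 1/(1 + K1/[H⁺] + K1K2/[H⁺]²) = 1/(1 + 10^+1.80 + 10^+0.39) = 0.01503
DIC = [CO2*]/α₀ = 1.397×10^-5 / 0.01503 = 0.930 mmol/kg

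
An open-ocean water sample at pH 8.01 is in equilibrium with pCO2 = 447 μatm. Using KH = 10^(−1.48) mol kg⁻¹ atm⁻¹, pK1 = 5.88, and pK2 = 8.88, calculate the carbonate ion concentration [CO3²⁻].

[CO3²⁻] = 0.269 mmol/kg

[CO2*] = KH · pCO2 = 10^(−1.48) × 447×10^-6 = 1.480×10^-5 mol/kg
α₀ = 1/(1 + K1/[H⁺] + K1K2/[H⁺]²) = 1/(1 + 10^+2.13 + 10^+1.26) = 0.006490
DIC = [CO2*]/α₀ = 1.480×10^-5 / 0.006490 = 2.281 mmol/kg
[CO3²⁻] = α₂·DIC; α₂ = 0.1181, so [CO3²⁻] = 0.1181 × 2.281 = 0.269 mmol/kg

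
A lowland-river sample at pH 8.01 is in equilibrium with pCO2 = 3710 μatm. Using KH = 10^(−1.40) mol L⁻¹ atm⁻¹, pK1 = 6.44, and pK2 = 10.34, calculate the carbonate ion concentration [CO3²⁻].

[CO2*] = KH · pCO2 = 10^(−1.40) × 3710×10^-6 = 1.477×10^-4 mol/L
α₀ = 1/(1 + K1/[H⁺] + K1K2/[H⁺]²) = 1/(1 + 10^+1.57 + 10^-0.76) = 0.02609
DIC = [CO2*]/α₀ = 1.477×10^-4 / 0.02609 = 5.661 mmol/L
[CO3²⁻] = α₂·DIC; α₂ = 0.004534, so [CO3²⁻] = 0.004534 × 5.661 = 0.0257 mmol/L

[CO3²⁻] = 0.0257 mmol/L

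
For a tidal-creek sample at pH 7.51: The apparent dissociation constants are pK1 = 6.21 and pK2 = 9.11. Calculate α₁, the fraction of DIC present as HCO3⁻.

α₁ = 0.930

α₁ = 1 / (1 + [H⁺]/K1 + K2/[H⁺]) = 1 / (1 + 10^-1.30 + 10^-1.60)
   = 1 / (1 + 0.050119 + 0.025119) = 1/1.0752 = 0.9300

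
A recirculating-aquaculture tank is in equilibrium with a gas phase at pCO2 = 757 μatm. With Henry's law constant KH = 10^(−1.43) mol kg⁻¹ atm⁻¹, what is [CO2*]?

KH = 10^(−1.43) = 3.715×10^-2 mol kg⁻¹ atm⁻¹
[CO2*] = KH · pCO2 = 3.715×10^-2 × 757×10^-6 atm = 2.81×10^-5 mol/kg

[CO2*] = 28.1 μmol/kg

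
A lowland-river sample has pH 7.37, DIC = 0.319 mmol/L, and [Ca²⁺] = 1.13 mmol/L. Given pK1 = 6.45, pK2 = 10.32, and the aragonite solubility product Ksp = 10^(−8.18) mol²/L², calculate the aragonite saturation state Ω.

α₂ = 1 / (1 + [H⁺]/K2 + [H⁺]²/(K1K2)) = 1 / (1 + 10^+2.95 + 10^+2.03)
   = 1 / (1 + 891.25 + 107.15) = 1/999.40 = 0.001001
[CO3²⁻] = α₂ × DIC = 0.001001 × 0.319 = 0.0003192 mmol/L = 0.3192 μmol/L
Ksp = 10^(−8.18) = 6.607×10^-9
Ω = [Ca²⁺][CO3²⁻]/Ksp = (1.13×10^-3)(3.192×10^-7) / 6.607×10^-9 = 0.0546

Ω = 0.0546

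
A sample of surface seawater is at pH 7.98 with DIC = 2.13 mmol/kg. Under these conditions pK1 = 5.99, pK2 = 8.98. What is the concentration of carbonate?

α₂ = 1 / (1 + [H⁺]/K2 + [H⁺]²/(K1K2)) = 1 / (1 + 10^+1.00 + 10^-0.99)
   = 1 / (1 + 10.000 + 0.10233) = 1/11.102 = 0.09007
[CO3²⁻] = α₂ × DIC = 0.09007 × 2.13 = 0.192 mmol/kg

[CO3²⁻] = 0.192 mmol/kg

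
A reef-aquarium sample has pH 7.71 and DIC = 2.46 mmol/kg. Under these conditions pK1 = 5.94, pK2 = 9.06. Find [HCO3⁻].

α₁ = 1 / (1 + [H⁺]/K1 + K2/[H⁺]) = 1 / (1 + 10^-1.77 + 10^-1.35)
   = 1 / (1 + 0.016982 + 0.044668) = 1/1.0617 = 0.9419
[HCO3⁻] = α₁ × DIC = 0.9419 × 2.46 = 2.32 mmol/kg

[HCO3⁻] = 2.32 mmol/kg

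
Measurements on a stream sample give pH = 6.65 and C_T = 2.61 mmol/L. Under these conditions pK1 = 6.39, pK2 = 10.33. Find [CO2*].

[CO2*] = 0.926 mmol/L

α₀ = 1 / (1 + K1/[H⁺] + K1K2/[H⁺]²) = 1 / (1 + 10^+0.26 + 10^-3.42)
   = 1 / (1 + 1.8197 + 0.00038019) = 1/2.8201 = 0.3546
[CO2*] = α₀ × DIC = 0.3546 × 2.61 = 0.926 mmol/L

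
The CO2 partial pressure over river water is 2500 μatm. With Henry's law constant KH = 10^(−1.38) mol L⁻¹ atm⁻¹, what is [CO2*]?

KH = 10^(−1.38) = 4.169×10^-2 mol L⁻¹ atm⁻¹
[CO2*] = KH · pCO2 = 4.169×10^-2 × 2500×10^-6 atm = 1.04×10^-4 mol/L

[CO2*] = 104 μmol/L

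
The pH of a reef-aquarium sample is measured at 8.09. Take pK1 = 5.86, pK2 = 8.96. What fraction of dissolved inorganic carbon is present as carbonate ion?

α₂ = 0.118

α₂ = 1 / (1 + [H⁺]/K2 + [H⁺]²/(K1K2)) = 1 / (1 + 10^+0.87 + 10^-1.36)
   = 1 / (1 + 7.4131 + 0.043652) = 1/8.4568 = 0.1182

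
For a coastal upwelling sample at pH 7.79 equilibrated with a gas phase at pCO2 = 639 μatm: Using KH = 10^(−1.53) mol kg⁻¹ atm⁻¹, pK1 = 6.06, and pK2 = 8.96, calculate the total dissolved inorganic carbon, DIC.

[CO2*] = KH · pCO2 = 10^(−1.53) × 639×10^-6 = 1.886×10^-5 mol/kg
α₀ = 1/(1 + K1/[H⁺] + K1K2/[H⁺]²) = 1/(1 + 10^+1.73 + 10^+0.56) = 0.01714
DIC = [CO2*]/α₀ = 1.886×10^-5 / 0.01714 = 1.10 mmol/kg

DIC = 1.10 mmol/kg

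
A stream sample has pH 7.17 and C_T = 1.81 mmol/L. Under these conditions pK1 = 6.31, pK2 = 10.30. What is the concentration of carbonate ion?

α₂ = 1 / (1 + [H⁺]/K2 + [H⁺]²/(K1K2)) = 1 / (1 + 10^+3.13 + 10^+2.27)
   = 1 / (1 + 1349.0 + 186.21) = 1/1536.2 = 0.0006510
[CO3²⁻] = α₂ × DIC = 0.0006510 × 1.81 = 0.00118 mmol/L = 1.18 μmol/L

[CO3²⁻] = 1.18 μmol/L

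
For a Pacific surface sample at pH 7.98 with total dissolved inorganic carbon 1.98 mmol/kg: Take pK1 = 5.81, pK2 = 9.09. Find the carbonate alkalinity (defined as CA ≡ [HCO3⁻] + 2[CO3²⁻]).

CA = 2.11 mmol/kg

CA = [HCO3⁻] + 2[CO3²⁻] = (α₁ + 2α₂)·DIC
At pH 7.98: [H⁺]/K1 = 10^-2.17 = 0.0067608, K2/[H⁺] = 10^-1.11 = 0.077625
α₁ = 1/(1 + 0.0067608 + 0.077625) = 1/1.0844 = 0.9222; α₂ = α₁·K2/[H⁺] = 0.07158
α₁ + 2α₂ = 1.0653
CA = 1.0653 × 1.98 = 2.11 mmol/kg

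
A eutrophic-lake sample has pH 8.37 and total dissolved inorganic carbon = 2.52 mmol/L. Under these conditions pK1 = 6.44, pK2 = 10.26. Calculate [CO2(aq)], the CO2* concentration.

[CO2*] = 0.0289 mmol/L

α₀ = 1 / (1 + K1/[H⁺] + K1K2/[H⁺]²) = 1 / (1 + 10^+1.93 + 10^+0.04)
   = 1 / (1 + 85.114 + 1.0965) = 1/87.210 = 0.01147
[CO2*] = α₀ × DIC = 0.01147 × 2.52 = 0.0289 mmol/L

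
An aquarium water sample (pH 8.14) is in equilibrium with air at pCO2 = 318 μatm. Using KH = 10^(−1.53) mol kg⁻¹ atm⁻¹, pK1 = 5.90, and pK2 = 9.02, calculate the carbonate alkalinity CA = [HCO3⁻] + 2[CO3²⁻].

CA = 2.06 mmol/kg

[CO2*] = KH · pCO2 = 10^(−1.53) × 318×10^-6 = 9.385×10^-6 mol/kg
α₀ = 1/(1 + K1/[H⁺] + K1K2/[H⁺]²) = 1/(1 + 10^+2.24 + 10^+1.36) = 0.005058
DIC = [CO2*]/α₀ = 9.385×10^-6 / 0.005058 = 1.855 mmol/kg
CA = (α₁ + 2α₂)·DIC = (0.8791 + 2×0.1159) × 1.855 = 2.06 mmol/kg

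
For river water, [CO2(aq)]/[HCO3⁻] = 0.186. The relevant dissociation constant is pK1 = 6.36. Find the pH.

pH = 7.09

From K1 = [H⁺][HCO3⁻]/[CO2(aq)]:  pH = pK1 − log₁₀([CO2(aq)]/[HCO3⁻])
log₁₀(0.186) = -0.730
pH = 6.36 − (-0.730) = 7.09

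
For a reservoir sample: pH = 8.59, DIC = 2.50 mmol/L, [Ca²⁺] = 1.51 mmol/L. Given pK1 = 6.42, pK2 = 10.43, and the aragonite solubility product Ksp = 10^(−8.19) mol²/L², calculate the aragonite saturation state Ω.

α₂ = 1 / (1 + [H⁺]/K2 + [H⁺]²/(K1K2)) = 1 / (1 + 10^+1.84 + 10^-0.33)
   = 1 / (1 + 69.183 + 0.46774) = 1/70.651 = 0.01415
[CO3²⁻] = α₂ × DIC = 0.01415 × 2.50 = 0.03539 mmol/L
Ksp = 10^(−8.19) = 6.457×10^-9
Ω = [Ca²⁺][CO3²⁻]/Ksp = (1.51×10^-3)(3.539×10^-5) / 6.457×10^-9 = 8.28

Ω = 8.28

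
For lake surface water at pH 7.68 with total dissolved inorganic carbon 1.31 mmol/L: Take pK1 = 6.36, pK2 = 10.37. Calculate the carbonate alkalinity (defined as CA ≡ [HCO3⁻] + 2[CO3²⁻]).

CA = [HCO3⁻] + 2[CO3²⁻] = (α₁ + 2α₂)·DIC
At pH 7.68: [H⁺]/K1 = 10^-1.32 = 0.047863, K2/[H⁺] = 10^-2.69 = 0.0020417
α₁ = 1/(1 + 0.047863 + 0.0020417) = 1/1.0499 = 0.9525; α₂ = α₁·K2/[H⁺] = 0.001945
α₁ + 2α₂ = 0.9564
CA = 0.9564 × 1.31 = 1.25 mmol/L

CA = 1.25 mmol/L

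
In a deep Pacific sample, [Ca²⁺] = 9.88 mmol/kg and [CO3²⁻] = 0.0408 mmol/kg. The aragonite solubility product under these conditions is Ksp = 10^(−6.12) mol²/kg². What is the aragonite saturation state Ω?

Ksp = 10^(−6.12) = 7.586×10^-7
Ω = [Ca²⁺][CO3²⁻]/Ksp = (9.88×10^-3)(0.0408×10^-3) / 7.586×10^-7 = 0.531

Ω = 0.531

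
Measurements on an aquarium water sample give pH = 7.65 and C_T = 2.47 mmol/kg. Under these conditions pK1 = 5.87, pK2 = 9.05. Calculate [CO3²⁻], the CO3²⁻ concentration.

α₂ = 1 / (1 + [H⁺]/K2 + [H⁺]²/(K1K2)) = 1 / (1 + 10^+1.40 + 10^-0.38)
   = 1 / (1 + 25.119 + 0.41687) = 1/26.536 = 0.03769
[CO3²⁻] = α₂ × DIC = 0.03769 × 2.47 = 0.0931 mmol/kg

[CO3²⁻] = 0.0931 mmol/kg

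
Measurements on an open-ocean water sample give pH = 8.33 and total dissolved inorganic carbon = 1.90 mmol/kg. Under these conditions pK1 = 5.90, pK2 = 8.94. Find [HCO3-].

α₁ = 1 / (1 + [H⁺]/K1 + K2/[H⁺]) = 1 / (1 + 10^-2.43 + 10^-0.61)
   = 1 / (1 + 0.0037154 + 0.24547) = 1/1.2492 = 0.8005
[HCO3⁻] = α₁ × DIC = 0.8005 × 1.90 = 1.52 mmol/kg

[HCO3⁻] = 1.52 mmol/kg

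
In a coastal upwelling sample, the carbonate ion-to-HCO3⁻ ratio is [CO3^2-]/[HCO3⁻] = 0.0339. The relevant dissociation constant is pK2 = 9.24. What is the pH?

From K2 = [H⁺][CO3^2-]/[HCO3⁻]:  pH = pK2 + log₁₀([CO3^2-]/[HCO3⁻])
log₁₀(0.0339) = -1.470
pH = 9.24 + (-1.470) = 7.77

pH = 7.77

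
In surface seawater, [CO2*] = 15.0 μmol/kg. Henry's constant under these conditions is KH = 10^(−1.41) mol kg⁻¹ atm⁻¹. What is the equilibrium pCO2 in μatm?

pCO2 = 386 μatm

KH = 10^(−1.41) = 3.890×10^-2 mol kg⁻¹ atm⁻¹
pCO2 = [CO2*]/KH = 15.0×10^-6 / 3.890×10^-2 = 3.86×10^-4 atm = 386 μatm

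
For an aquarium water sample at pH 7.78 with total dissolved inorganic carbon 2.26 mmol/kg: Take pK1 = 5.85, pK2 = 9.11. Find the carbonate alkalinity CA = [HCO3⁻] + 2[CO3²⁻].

CA = [HCO3⁻] + 2[CO3²⁻] = (α₁ + 2α₂)·DIC
At pH 7.78: [H⁺]/K1 = 10^-1.93 = 0.011749, K2/[H⁺] = 10^-1.33 = 0.046774
α₁ = 1/(1 + 0.011749 + 0.046774) = 1/1.0585 = 0.9447; α₂ = α₁·K2/[H⁺] = 0.04419
α₁ + 2α₂ = 1.0331
CA = 1.0331 × 2.26 = 2.33 mmol/kg

CA = 2.33 mmol/kg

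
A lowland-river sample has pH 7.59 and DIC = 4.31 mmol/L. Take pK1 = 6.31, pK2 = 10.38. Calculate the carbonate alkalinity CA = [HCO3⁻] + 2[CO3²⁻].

CA = 4.10 mmol/L

CA = [HCO3⁻] + 2[CO3²⁻] = (α₁ + 2α₂)·DIC
At pH 7.59: [H⁺]/K1 = 10^-1.28 = 0.052481, K2/[H⁺] = 10^-2.79 = 0.0016218
α₁ = 1/(1 + 0.052481 + 0.0016218) = 1/1.0541 = 0.9487; α₂ = α₁·K2/[H⁺] = 0.001539
α₁ + 2α₂ = 0.9518
CA = 0.9518 × 4.31 = 4.10 mmol/L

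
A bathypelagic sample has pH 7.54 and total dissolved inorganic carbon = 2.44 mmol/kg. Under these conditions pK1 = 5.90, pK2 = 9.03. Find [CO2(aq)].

[CO2*] = 0.0530 mmol/kg

α₀ = 1 / (1 + K1/[H⁺] + K1K2/[H⁺]²) = 1 / (1 + 10^+1.64 + 10^+0.15)
   = 1 / (1 + 43.652 + 1.4125) = 1/46.064 = 0.02171
[CO2*] = α₀ × DIC = 0.02171 × 2.44 = 0.0530 mmol/kg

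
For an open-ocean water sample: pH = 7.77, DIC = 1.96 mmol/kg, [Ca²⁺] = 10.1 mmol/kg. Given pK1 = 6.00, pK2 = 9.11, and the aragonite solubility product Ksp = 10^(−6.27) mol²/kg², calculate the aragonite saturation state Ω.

Ω = 1.59

α₂ = 1 / (1 + [H⁺]/K2 + [H⁺]²/(K1K2)) = 1 / (1 + 10^+1.34 + 10^-0.43)
   = 1 / (1 + 21.878 + 0.37154) = 1/23.249 = 0.04301
[CO3²⁻] = α₂ × DIC = 0.04301 × 1.96 = 0.08430 mmol/kg
Ksp = 10^(−6.27) = 5.370×10^-7
Ω = [Ca²⁺][CO3²⁻]/Ksp = (10.1×10^-3)(8.430×10^-5) / 5.370×10^-7 = 1.59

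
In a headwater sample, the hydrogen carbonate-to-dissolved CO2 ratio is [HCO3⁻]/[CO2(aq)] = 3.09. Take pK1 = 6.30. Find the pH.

pH = 6.79

From K1 = [H⁺][HCO3⁻]/[CO2(aq)]:  pH = pK1 + log₁₀([HCO3⁻]/[CO2(aq)])
log₁₀(3.09) = +0.490
pH = 6.30 + (+0.490) = 6.79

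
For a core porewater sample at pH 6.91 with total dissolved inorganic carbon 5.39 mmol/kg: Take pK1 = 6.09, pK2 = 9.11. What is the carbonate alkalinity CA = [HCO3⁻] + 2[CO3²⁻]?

CA = 4.71 mmol/kg

CA = [HCO3⁻] + 2[CO3²⁻] = (α₁ + 2α₂)·DIC
At pH 6.91: [H⁺]/K1 = 10^-0.82 = 0.15136, K2/[H⁺] = 10^-2.20 = 0.0063096
α₁ = 1/(1 + 0.15136 + 0.0063096) = 1/1.1577 = 0.8638; α₂ = α₁·K2/[H⁺] = 0.005450
α₁ + 2α₂ = 0.8747
CA = 0.8747 × 5.39 = 4.71 mmol/kg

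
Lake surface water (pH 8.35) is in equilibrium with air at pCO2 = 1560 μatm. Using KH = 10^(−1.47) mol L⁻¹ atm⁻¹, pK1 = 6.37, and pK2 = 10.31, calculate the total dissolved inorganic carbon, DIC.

DIC = 5.16 mmol/L

[CO2*] = KH · pCO2 = 10^(−1.47) × 1560×10^-6 = 5.286×10^-5 mol/L
α₀ = 1/(1 + K1/[H⁺] + K1K2/[H⁺]²) = 1/(1 + 10^+1.98 + 10^+0.02) = 0.01025
DIC = [CO2*]/α₀ = 5.286×10^-5 / 0.01025 = 5.16 mmol/L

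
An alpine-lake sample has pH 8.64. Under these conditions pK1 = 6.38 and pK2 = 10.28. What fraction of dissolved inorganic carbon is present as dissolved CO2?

α₀ = 0.00534

α₀ = 1 / (1 + K1/[H⁺] + K1K2/[H⁺]²) = 1 / (1 + 10^+2.26 + 10^+0.62)
   = 1 / (1 + 181.97 + 4.1687) = 1/187.14 = 0.005344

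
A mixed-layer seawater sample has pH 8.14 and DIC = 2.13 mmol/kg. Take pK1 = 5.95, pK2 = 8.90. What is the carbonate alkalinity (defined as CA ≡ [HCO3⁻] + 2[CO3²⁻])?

CA = 2.43 mmol/kg

CA = [HCO3⁻] + 2[CO3²⁻] = (α₁ + 2α₂)·DIC
At pH 8.14: [H⁺]/K1 = 10^-2.19 = 0.0064565, K2/[H⁺] = 10^-0.76 = 0.17378
α₁ = 1/(1 + 0.0064565 + 0.17378) = 1/1.1802 = 0.8473; α₂ = α₁·K2/[H⁺] = 0.1472
α₁ + 2α₂ = 1.1418
CA = 1.1418 × 2.13 = 2.43 mmol/kg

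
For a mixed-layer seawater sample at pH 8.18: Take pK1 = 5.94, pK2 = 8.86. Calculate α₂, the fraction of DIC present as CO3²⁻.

α₂ = 0.172

α₂ = 1 / (1 + [H⁺]/K2 + [H⁺]²/(K1K2)) = 1 / (1 + 10^+0.68 + 10^-1.56)
   = 1 / (1 + 4.7863 + 0.027542) = 1/5.8138 = 0.1720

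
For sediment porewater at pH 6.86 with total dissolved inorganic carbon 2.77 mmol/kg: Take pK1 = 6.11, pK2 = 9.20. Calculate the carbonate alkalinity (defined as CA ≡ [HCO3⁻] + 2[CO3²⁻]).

CA = 2.36 mmol/kg

CA = [HCO3⁻] + 2[CO3²⁻] = (α₁ + 2α₂)·DIC
At pH 6.86: [H⁺]/K1 = 10^-0.75 = 0.17783, K2/[H⁺] = 10^-2.34 = 0.0045709
α₁ = 1/(1 + 0.17783 + 0.0045709) = 1/1.1824 = 0.8457; α₂ = α₁·K2/[H⁺] = 0.003866
α₁ + 2α₂ = 0.8535
CA = 0.8535 × 2.77 = 2.36 mmol/kg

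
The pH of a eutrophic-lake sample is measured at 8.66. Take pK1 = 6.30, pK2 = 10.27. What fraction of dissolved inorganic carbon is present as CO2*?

α₀ = 0.00424

α₀ = 1 / (1 + K1/[H⁺] + K1K2/[H⁺]²) = 1 / (1 + 10^+2.36 + 10^+0.75)
   = 1 / (1 + 229.09 + 5.6234) = 1/235.71 = 0.004242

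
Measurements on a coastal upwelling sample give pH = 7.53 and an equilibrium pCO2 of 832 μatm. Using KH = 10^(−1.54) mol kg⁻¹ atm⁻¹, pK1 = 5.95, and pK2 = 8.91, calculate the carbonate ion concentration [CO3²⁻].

[CO2*] = KH · pCO2 = 10^(−1.54) × 832×10^-6 = 2.400×10^-5 mol/kg
α₀ = 1/(1 + K1/[H⁺] + K1K2/[H⁺]²) = 1/(1 + 10^+1.58 + 10^+0.20) = 0.02463
DIC = [CO2*]/α₀ = 2.400×10^-5 / 0.02463 = 0.9743 mmol/kg
[CO3²⁻] = α₂·DIC; α₂ = 0.03903, so [CO3²⁻] = 0.03903 × 0.9743 = 0.0380 mmol/kg

[CO3²⁻] = 0.0380 mmol/kg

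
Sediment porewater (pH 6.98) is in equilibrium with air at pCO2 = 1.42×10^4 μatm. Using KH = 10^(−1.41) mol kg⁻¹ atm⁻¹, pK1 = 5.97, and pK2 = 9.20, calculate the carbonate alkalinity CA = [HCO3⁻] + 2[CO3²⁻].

[CO2*] = KH · pCO2 = 10^(−1.41) × 1.42×10^4×10^-6 = 5.524×10^-4 mol/kg
α₀ = 1/(1 + K1/[H⁺] + K1K2/[H⁺]²) = 1/(1 + 10^+1.01 + 10^-1.21) = 0.08854
DIC = [CO2*]/α₀ = 5.524×10^-4 / 0.08854 = 6.240 mmol/kg
CA = (α₁ + 2α₂)·DIC = (0.9060 + 2×0.005459) × 6.240 = 5.72 mmol/kg

CA = 5.72 mmol/kg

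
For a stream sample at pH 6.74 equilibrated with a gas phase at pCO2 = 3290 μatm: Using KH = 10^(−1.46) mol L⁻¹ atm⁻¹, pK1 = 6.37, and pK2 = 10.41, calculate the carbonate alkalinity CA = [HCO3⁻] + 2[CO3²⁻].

[CO2*] = KH · pCO2 = 10^(−1.46) × 3290×10^-6 = 1.141×10^-4 mol/L
α₀ = 1/(1 + K1/[H⁺] + K1K2/[H⁺]²) = 1/(1 + 10^+0.37 + 10^-3.30) = 0.2990
DIC = [CO2*]/α₀ = 1.141×10^-4 / 0.2990 = 0.3816 mmol/L
CA = (α₁ + 2α₂)·DIC = (0.7009 + 2×0.0001498) × 0.3816 = 0.268 mmol/L

CA = 0.268 mmol/L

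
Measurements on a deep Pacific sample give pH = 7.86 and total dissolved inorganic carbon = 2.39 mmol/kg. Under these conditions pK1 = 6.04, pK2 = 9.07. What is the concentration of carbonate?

[CO3²⁻] = 0.137 mmol/kg

α₂ = 1 / (1 + [H⁺]/K2 + [H⁺]²/(K1K2)) = 1 / (1 + 10^+1.21 + 10^-0.61)
   = 1 / (1 + 16.218 + 0.24547) = 1/17.464 = 0.05726
[CO3²⁻] = α₂ × DIC = 0.05726 × 2.39 = 0.137 mmol/kg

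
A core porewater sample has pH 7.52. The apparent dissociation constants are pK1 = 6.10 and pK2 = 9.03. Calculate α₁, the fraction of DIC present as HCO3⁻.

α₁ = 1 / (1 + [H⁺]/K1 + K2/[H⁺]) = 1 / (1 + 10^-1.42 + 10^-1.51)
   = 1 / (1 + 0.038019 + 0.030903) = 1/1.0689 = 0.9355

α₁ = 0.936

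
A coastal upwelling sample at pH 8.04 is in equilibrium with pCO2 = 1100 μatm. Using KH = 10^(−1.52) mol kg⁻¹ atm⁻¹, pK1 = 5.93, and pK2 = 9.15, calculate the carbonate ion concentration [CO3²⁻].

[CO2*] = KH · pCO2 = 10^(−1.52) × 1100×10^-6 = 3.322×10^-5 mol/kg
α₀ = 1/(1 + K1/[H⁺] + K1K2/[H⁺]²) = 1/(1 + 10^+2.11 + 10^+1.00) = 0.007152
DIC = [CO2*]/α₀ = 3.322×10^-5 / 0.007152 = 4.645 mmol/kg
[CO3²⁻] = α₂·DIC; α₂ = 0.07152, so [CO3²⁻] = 0.07152 × 4.645 = 0.332 mmol/kg

[CO3²⁻] = 0.332 mmol/kg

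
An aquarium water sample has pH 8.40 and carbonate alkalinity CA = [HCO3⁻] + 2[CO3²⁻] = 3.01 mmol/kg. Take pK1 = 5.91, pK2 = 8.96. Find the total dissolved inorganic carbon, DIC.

DIC = 2.48 mmol/kg

CA = [HCO3⁻] + 2[CO3²⁻] = (α₁ + 2α₂)·DIC
At pH 8.40: [H⁺]/K1 = 10^-2.49 = 0.0032359, K2/[H⁺] = 10^-0.56 = 0.27542
α₁ = 1/(1 + 0.0032359 + 0.27542) = 1/1.2787 = 0.7821; α₂ = α₁·K2/[H⁺] = 0.2154
α₁ + 2α₂ = 1.2129
DIC = CA / (α₁ + 2α₂) = 3.01 / 1.2129 = 2.48 mmol/kg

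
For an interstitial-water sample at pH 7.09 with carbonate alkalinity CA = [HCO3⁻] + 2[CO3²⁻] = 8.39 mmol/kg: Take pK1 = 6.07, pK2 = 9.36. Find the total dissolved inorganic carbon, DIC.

DIC = 9.14 mmol/kg

CA = [HCO3⁻] + 2[CO3²⁻] = (α₁ + 2α₂)·DIC
At pH 7.09: [H⁺]/K1 = 10^-1.02 = 0.095499, K2/[H⁺] = 10^-2.27 = 0.0053703
α₁ = 1/(1 + 0.095499 + 0.0053703) = 1/1.1009 = 0.9084; α₂ = α₁·K2/[H⁺] = 0.004878
α₁ + 2α₂ = 0.9181
DIC = CA / (α₁ + 2α₂) = 8.39 / 0.9181 = 9.14 mmol/kg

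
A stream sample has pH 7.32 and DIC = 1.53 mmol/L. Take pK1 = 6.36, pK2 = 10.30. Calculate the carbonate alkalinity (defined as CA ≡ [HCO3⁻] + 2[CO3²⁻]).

CA = 1.38 mmol/L

CA = [HCO3⁻] + 2[CO3²⁻] = (α₁ + 2α₂)·DIC
At pH 7.32: [H⁺]/K1 = 10^-0.96 = 0.10965, K2/[H⁺] = 10^-2.98 = 0.0010471
α₁ = 1/(1 + 0.10965 + 0.0010471) = 1/1.1107 = 0.9003; α₂ = α₁·K2/[H⁺] = 0.0009428
α₁ + 2α₂ = 0.9022
CA = 0.9022 × 1.53 = 1.38 mmol/L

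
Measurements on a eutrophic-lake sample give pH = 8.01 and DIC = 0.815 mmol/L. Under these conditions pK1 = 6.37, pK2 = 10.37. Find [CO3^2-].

α₂ = 1 / (1 + [H⁺]/K2 + [H⁺]²/(K1K2)) = 1 / (1 + 10^+2.36 + 10^+0.72)
   = 1 / (1 + 229.09 + 5.2481) = 1/235.33 = 0.004249
[CO3²⁻] = α₂ × DIC = 0.004249 × 0.815 = 0.00346 mmol/L = 3.46 μmol/L

[CO3²⁻] = 3.46 μmol/L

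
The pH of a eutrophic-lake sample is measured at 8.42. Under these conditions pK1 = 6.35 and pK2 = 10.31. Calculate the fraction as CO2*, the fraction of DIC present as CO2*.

α₀ = 0.00833

α₀ = 1 / (1 + K1/[H⁺] + K1K2/[H⁺]²) = 1 / (1 + 10^+2.07 + 10^+0.18)
   = 1 / (1 + 117.49 + 1.5136) = 1/120.00 = 0.008333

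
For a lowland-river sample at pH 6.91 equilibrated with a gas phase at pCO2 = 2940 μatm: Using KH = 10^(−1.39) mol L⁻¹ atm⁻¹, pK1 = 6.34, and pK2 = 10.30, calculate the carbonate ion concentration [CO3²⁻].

[CO3²⁻] = 0.181 μmol/L

[CO2*] = KH · pCO2 = 10^(−1.39) × 2940×10^-6 = 1.198×10^-4 mol/L
α₀ = 1/(1 + K1/[H⁺] + K1K2/[H⁺]²) = 1/(1 + 10^+0.57 + 10^-2.82) = 0.2120
DIC = [CO2*]/α₀ = 1.198×10^-4 / 0.2120 = 0.5649 mmol/L
[CO3²⁻] = α₂·DIC; α₂ = 0.0003209, so [CO3²⁻] = 0.0003209 × 0.5649 = 0.000181 mmol/L = 0.181 μmol/L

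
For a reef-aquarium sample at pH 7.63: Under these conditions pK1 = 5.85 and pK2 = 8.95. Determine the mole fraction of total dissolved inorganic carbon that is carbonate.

α₂ = 0.0450

α₂ = 1 / (1 + [H⁺]/K2 + [H⁺]²/(K1K2)) = 1 / (1 + 10^+1.32 + 10^-0.46)
   = 1 / (1 + 20.893 + 0.34674) = 1/22.240 = 0.04496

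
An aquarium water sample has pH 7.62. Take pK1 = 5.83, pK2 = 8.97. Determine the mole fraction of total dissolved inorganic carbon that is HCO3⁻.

α₁ = 1 / (1 + [H⁺]/K1 + K2/[H⁺]) = 1 / (1 + 10^-1.79 + 10^-1.35)
   = 1 / (1 + 0.016218 + 0.044668) = 1/1.0609 = 0.9426

α₁ = 0.943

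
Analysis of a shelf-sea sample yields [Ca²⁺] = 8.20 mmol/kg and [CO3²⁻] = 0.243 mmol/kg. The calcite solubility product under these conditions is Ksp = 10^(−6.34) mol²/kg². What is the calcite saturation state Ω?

Ksp = 10^(−6.34) = 4.571×10^-7
Ω = [Ca²⁺][CO3²⁻]/Ksp = (8.20×10^-3)(0.243×10^-3) / 4.571×10^-7 = 4.36

Ω = 4.36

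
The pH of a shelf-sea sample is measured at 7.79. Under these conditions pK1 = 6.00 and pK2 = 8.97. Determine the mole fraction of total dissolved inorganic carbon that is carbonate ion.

α₂ = 1 / (1 + [H⁺]/K2 + [H⁺]²/(K1K2)) = 1 / (1 + 10^+1.18 + 10^-0.61)
   = 1 / (1 + 15.136 + 0.24547) = 1/16.381 = 0.06105

α₂ = 0.0610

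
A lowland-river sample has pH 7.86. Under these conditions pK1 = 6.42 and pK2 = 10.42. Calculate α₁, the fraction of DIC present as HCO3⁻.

α₁ = 0.962

α₁ = 1 / (1 + [H⁺]/K1 + K2/[H⁺]) = 1 / (1 + 10^-1.44 + 10^-2.56)
   = 1 / (1 + 0.036308 + 0.0027542) = 1/1.0391 = 0.9624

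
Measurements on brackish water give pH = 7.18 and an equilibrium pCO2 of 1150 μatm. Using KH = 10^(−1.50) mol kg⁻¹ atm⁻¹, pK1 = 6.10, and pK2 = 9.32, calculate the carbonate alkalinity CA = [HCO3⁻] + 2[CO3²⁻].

CA = 0.444 mmol/kg

[CO2*] = KH · pCO2 = 10^(−1.50) × 1150×10^-6 = 3.637×10^-5 mol/kg
α₀ = 1/(1 + K1/[H⁺] + K1K2/[H⁺]²) = 1/(1 + 10^+1.08 + 10^-1.06) = 0.07628
DIC = [CO2*]/α₀ = 3.637×10^-5 / 0.07628 = 0.4768 mmol/kg
CA = (α₁ + 2α₂)·DIC = (0.9171 + 2×0.006644) × 0.4768 = 0.444 mmol/kg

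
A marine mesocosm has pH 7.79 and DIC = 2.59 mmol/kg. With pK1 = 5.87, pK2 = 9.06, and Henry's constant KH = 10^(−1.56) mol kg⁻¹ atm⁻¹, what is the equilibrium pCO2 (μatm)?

α₀ = 1 / (1 + K1/[H⁺] + K1K2/[H⁺]²) = 1 / (1 + 10^+1.92 + 10^+0.65)
   = 1 / (1 + 83.176 + 4.4668) = 1/88.643 = 0.01128
[CO2*] = α₀ × DIC = 0.01128 × 2.59 = 0.02922 mmol/kg
pCO2 = [CO2*]/KH = 2.922×10^-5 / 2.754×10^-2 = 1060 μatm

pCO2 = 1060 μatm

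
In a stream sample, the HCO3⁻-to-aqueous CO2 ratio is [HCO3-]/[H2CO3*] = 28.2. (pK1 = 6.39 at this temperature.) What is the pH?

From K1 = [H⁺][HCO3-]/[H2CO3*]:  pH = pK1 + log₁₀([HCO3-]/[H2CO3*])
log₁₀(28.2) = +1.450
pH = 6.39 + (+1.450) = 7.84

pH = 7.84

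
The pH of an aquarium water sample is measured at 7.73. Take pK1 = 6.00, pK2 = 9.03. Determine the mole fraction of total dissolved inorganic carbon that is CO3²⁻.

α₂ = 0.0469

α₂ = 1 / (1 + [H⁺]/K2 + [H⁺]²/(K1K2)) = 1 / (1 + 10^+1.30 + 10^-0.43)
   = 1 / (1 + 19.953 + 0.37154) = 1/21.324 = 0.04690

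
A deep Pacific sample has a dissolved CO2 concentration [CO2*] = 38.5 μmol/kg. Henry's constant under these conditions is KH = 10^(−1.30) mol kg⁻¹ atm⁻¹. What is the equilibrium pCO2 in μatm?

KH = 10^(−1.30) = 5.012×10^-2 mol kg⁻¹ atm⁻¹
pCO2 = [CO2*]/KH = 38.5×10^-6 / 5.012×10^-2 = 7.68×10^-4 atm = 768 μatm

pCO2 = 768 μatm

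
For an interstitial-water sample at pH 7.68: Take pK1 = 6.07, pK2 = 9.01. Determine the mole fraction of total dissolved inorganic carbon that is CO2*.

α₀ = 1 / (1 + K1/[H⁺] + K1K2/[H⁺]²) = 1 / (1 + 10^+1.61 + 10^+0.28)
   = 1 / (1 + 40.738 + 1.9055) = 1/43.643 = 0.02291

α₀ = 0.0229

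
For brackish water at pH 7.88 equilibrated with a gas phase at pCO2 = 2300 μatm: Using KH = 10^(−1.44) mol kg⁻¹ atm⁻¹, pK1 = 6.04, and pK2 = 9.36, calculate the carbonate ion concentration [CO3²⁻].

[CO3²⁻] = 0.191 mmol/kg

[CO2*] = KH · pCO2 = 10^(−1.44) × 2300×10^-6 = 8.351×10^-5 mol/kg
α₀ = 1/(1 + K1/[H⁺] + K1K2/[H⁺]²) = 1/(1 + 10^+1.84 + 10^+0.36) = 0.01380
DIC = [CO2*]/α₀ = 8.351×10^-5 / 0.01380 = 6.052 mmol/kg
[CO3²⁻] = α₂·DIC; α₂ = 0.03161, so [CO3²⁻] = 0.03161 × 6.052 = 0.191 mmol/kg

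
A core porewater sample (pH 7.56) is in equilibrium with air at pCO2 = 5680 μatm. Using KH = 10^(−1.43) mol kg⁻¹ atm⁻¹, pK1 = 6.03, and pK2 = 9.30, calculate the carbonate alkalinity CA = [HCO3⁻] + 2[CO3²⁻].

[CO2*] = KH · pCO2 = 10^(−1.43) × 5680×10^-6 = 2.110×10^-4 mol/kg
α₀ = 1/(1 + K1/[H⁺] + K1K2/[H⁺]²) = 1/(1 + 10^+1.53 + 10^-0.21) = 0.02817
DIC = [CO2*]/α₀ = 2.110×10^-4 / 0.02817 = 7.492 mmol/kg
CA = (α₁ + 2α₂)·DIC = (0.9545 + 2×0.01737) × 7.492 = 7.41 mmol/kg

CA = 7.41 mmol/kg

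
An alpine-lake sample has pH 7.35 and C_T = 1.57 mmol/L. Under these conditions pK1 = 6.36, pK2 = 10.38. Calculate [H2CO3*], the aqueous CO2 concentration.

[CO2*] = 0.146 mmol/L

α₀ = 1 / (1 + K1/[H⁺] + K1K2/[H⁺]²) = 1 / (1 + 10^+0.99 + 10^-2.04)
   = 1 / (1 + 9.7724 + 0.0091201) = 1/10.781 = 0.09275
[CO2*] = α₀ × DIC = 0.09275 × 1.57 = 0.146 mmol/L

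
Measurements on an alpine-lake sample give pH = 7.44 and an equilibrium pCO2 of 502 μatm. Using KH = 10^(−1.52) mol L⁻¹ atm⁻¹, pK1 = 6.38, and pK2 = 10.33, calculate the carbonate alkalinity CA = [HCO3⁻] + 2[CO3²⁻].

CA = 0.175 mmol/L

[CO2*] = KH · pCO2 = 10^(−1.52) × 502×10^-6 = 1.516×10^-5 mol/L
α₀ = 1/(1 + K1/[H⁺] + K1K2/[H⁺]²) = 1/(1 + 10^+1.06 + 10^-1.83) = 0.08002
DIC = [CO2*]/α₀ = 1.516×10^-5 / 0.08002 = 0.1894 mmol/L
CA = (α₁ + 2α₂)·DIC = (0.9188 + 2×0.001184) × 0.1894 = 0.175 mmol/L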